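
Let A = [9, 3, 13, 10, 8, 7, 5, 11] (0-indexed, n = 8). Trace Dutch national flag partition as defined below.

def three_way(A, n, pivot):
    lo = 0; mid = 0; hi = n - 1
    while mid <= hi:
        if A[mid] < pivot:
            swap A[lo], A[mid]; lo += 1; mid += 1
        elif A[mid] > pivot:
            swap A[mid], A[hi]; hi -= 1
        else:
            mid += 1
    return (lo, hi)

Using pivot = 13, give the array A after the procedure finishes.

[9, 3, 10, 8, 7, 5, 11, 13]

pivot = 13; lo=0, mid=0, hi=7
A[mid]=9<13: swap A[0],A[0]; lo=1,mid=1 → [9, 3, 13, 10, 8, 7, 5, 11]
A[mid]=3<13: swap A[1],A[1]; lo=2,mid=2 → [9, 3, 13, 10, 8, 7, 5, 11]
A[mid]=13=13: mid=3
A[mid]=10<13: swap A[2],A[3]; lo=3,mid=4 → [9, 3, 10, 13, 8, 7, 5, 11]
A[mid]=8<13: swap A[3],A[4]; lo=4,mid=5 → [9, 3, 10, 8, 13, 7, 5, 11]
A[mid]=7<13: swap A[4],A[5]; lo=5,mid=6 → [9, 3, 10, 8, 7, 13, 5, 11]
A[mid]=5<13: swap A[5],A[6]; lo=6,mid=7 → [9, 3, 10, 8, 7, 5, 13, 11]
A[mid]=11<13: swap A[6],A[7]; lo=7,mid=8 → [9, 3, 10, 8, 7, 5, 11, 13]
end: lo=7, hi=7; A = [9, 3, 10, 8, 7, 5, 11, 13]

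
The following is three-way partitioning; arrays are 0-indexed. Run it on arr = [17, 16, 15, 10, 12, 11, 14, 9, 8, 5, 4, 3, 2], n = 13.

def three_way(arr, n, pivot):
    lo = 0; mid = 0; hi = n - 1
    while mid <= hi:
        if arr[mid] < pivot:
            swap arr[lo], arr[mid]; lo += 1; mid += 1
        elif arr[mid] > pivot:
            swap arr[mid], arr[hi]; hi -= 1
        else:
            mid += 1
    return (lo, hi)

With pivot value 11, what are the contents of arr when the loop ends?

lo=0 mid=0 hi=12
17>11: swap(0,12), hi=11 ⇒ [2, 16, 15, 10, 12, 11, 14, 9, 8, 5, 4, 3, 17]
2<11: swap(0,0), lo=1 mid=1 ⇒ [2, 16, 15, 10, 12, 11, 14, 9, 8, 5, 4, 3, 17]
16>11: swap(1,11), hi=10 ⇒ [2, 3, 15, 10, 12, 11, 14, 9, 8, 5, 4, 16, 17]
3<11: swap(1,1), lo=2 mid=2 ⇒ [2, 3, 15, 10, 12, 11, 14, 9, 8, 5, 4, 16, 17]
15>11: swap(2,10), hi=9 ⇒ [2, 3, 4, 10, 12, 11, 14, 9, 8, 5, 15, 16, 17]
4<11: swap(2,2), lo=3 mid=3 ⇒ [2, 3, 4, 10, 12, 11, 14, 9, 8, 5, 15, 16, 17]
10<11: swap(3,3), lo=4 mid=4 ⇒ [2, 3, 4, 10, 12, 11, 14, 9, 8, 5, 15, 16, 17]
12>11: swap(4,9), hi=8 ⇒ [2, 3, 4, 10, 5, 11, 14, 9, 8, 12, 15, 16, 17]
5<11: swap(4,4), lo=5 mid=5 ⇒ [2, 3, 4, 10, 5, 11, 14, 9, 8, 12, 15, 16, 17]
11=11: mid=6
14>11: swap(6,8), hi=7 ⇒ [2, 3, 4, 10, 5, 11, 8, 9, 14, 12, 15, 16, 17]
8<11: swap(5,6), lo=6 mid=7 ⇒ [2, 3, 4, 10, 5, 8, 11, 9, 14, 12, 15, 16, 17]
9<11: swap(6,7), lo=7 mid=8 ⇒ [2, 3, 4, 10, 5, 8, 9, 11, 14, 12, 15, 16, 17]
done. lo=7 hi=7; arr=[2, 3, 4, 10, 5, 8, 9, 11, 14, 12, 15, 16, 17]

[2, 3, 4, 10, 5, 8, 9, 11, 14, 12, 15, 16, 17]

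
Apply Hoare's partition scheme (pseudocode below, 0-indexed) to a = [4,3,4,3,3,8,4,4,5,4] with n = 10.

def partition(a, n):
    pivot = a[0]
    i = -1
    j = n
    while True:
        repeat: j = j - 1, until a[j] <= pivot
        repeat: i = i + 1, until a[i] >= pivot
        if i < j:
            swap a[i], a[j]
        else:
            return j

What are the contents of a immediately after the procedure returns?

pivot = a[0] = 4; i = -1, j = 10
j→9 (a[9]=4≤4), i→0 (a[0]=4≥4); i<j, swap → [4,3,4,3,3,8,4,4,5,4]
j→7 (a[7]=4≤4), i→2 (a[2]=4≥4); i<j, swap → [4,3,4,3,3,8,4,4,5,4]
j→6 (a[6]=4≤4), i→5 (a[5]=8≥4); i<j, swap → [4,3,4,3,3,4,8,4,5,4]
j→5, i→6; i≥j, return j=5. a = [4,3,4,3,3,4,8,4,5,4]

[4,3,4,3,3,4,8,4,5,4]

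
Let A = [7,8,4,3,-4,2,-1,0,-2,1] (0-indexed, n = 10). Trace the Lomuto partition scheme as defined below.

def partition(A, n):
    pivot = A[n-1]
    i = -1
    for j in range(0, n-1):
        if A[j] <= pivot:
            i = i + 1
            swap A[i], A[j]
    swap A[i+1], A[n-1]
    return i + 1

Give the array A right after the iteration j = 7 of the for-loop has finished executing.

[-4,-1,0,3,7,2,8,4,-2,1]

pivot=1, i=-1
j=0: 7>1, skip
j=1: 8>1, skip
j=2: 4>1, skip
j=3: 3>1, skip
j=4: -4≤1, i=0, swap(0,4) ⇒ [-4,8,4,3,7,2,-1,0,-2,1]
j=5: 2>1, skip
j=6: -1≤1, i=1, swap(1,6) ⇒ [-4,-1,4,3,7,2,8,0,-2,1]
j=7: 0≤1, i=2, swap(2,7) ⇒ [-4,-1,0,3,7,2,8,4,-2,1]
(after j=7) A = [-4,-1,0,3,7,2,8,4,-2,1]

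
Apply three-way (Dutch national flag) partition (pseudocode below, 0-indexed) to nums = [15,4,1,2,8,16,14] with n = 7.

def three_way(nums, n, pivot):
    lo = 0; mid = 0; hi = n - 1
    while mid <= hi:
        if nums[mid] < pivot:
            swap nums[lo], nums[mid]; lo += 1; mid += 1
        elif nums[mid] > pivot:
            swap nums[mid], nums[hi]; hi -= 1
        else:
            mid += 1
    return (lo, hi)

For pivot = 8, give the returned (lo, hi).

(3, 3)

pivot = 8; lo=0, mid=0, hi=6
nums[mid]=15>8: swap nums[0],nums[6]; hi=5 → [14,4,1,2,8,16,15]
nums[mid]=14>8: swap nums[0],nums[5]; hi=4 → [16,4,1,2,8,14,15]
nums[mid]=16>8: swap nums[0],nums[4]; hi=3 → [8,4,1,2,16,14,15]
nums[mid]=8=8: mid=1
nums[mid]=4<8: swap nums[0],nums[1]; lo=1,mid=2 → [4,8,1,2,16,14,15]
nums[mid]=1<8: swap nums[1],nums[2]; lo=2,mid=3 → [4,1,8,2,16,14,15]
nums[mid]=2<8: swap nums[2],nums[3]; lo=3,mid=4 → [4,1,2,8,16,14,15]
end: lo=3, hi=3; nums = [4,1,2,8,16,14,15]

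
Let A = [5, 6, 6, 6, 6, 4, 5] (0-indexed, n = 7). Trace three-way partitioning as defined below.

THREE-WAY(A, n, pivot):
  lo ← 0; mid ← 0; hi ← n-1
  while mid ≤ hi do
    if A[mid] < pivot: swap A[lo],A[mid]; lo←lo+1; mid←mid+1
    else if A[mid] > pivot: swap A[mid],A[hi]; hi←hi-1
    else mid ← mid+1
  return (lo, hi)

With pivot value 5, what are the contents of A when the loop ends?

[4, 5, 5, 6, 6, 6, 6]

pivot = 5; lo=0, mid=0, hi=6
A[mid]=5=5: mid=1
A[mid]=6>5: swap A[1],A[6]; hi=5 → [5, 5, 6, 6, 6, 4, 6]
A[mid]=5=5: mid=2
A[mid]=6>5: swap A[2],A[5]; hi=4 → [5, 5, 4, 6, 6, 6, 6]
A[mid]=4<5: swap A[0],A[2]; lo=1,mid=3 → [4, 5, 5, 6, 6, 6, 6]
A[mid]=6>5: swap A[3],A[4]; hi=3 → [4, 5, 5, 6, 6, 6, 6]
A[mid]=6>5: swap A[3],A[3]; hi=2 → [4, 5, 5, 6, 6, 6, 6]
end: lo=1, hi=2; A = [4, 5, 5, 6, 6, 6, 6]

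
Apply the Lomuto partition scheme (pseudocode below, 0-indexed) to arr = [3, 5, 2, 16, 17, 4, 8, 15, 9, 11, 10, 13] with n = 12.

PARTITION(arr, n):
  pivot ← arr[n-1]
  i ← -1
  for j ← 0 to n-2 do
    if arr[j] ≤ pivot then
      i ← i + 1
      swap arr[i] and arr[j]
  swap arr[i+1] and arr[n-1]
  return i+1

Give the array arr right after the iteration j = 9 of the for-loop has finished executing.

pivot=13, i=-1
j=0: 3≤13, i=0, swap(0,0) ⇒ [3, 5, 2, 16, 17, 4, 8, 15, 9, 11, 10, 13]
j=1: 5≤13, i=1, swap(1,1) ⇒ [3, 5, 2, 16, 17, 4, 8, 15, 9, 11, 10, 13]
j=2: 2≤13, i=2, swap(2,2) ⇒ [3, 5, 2, 16, 17, 4, 8, 15, 9, 11, 10, 13]
j=3: 16>13, skip
j=4: 17>13, skip
j=5: 4≤13, i=3, swap(3,5) ⇒ [3, 5, 2, 4, 17, 16, 8, 15, 9, 11, 10, 13]
j=6: 8≤13, i=4, swap(4,6) ⇒ [3, 5, 2, 4, 8, 16, 17, 15, 9, 11, 10, 13]
j=7: 15>13, skip
j=8: 9≤13, i=5, swap(5,8) ⇒ [3, 5, 2, 4, 8, 9, 17, 15, 16, 11, 10, 13]
j=9: 11≤13, i=6, swap(6,9) ⇒ [3, 5, 2, 4, 8, 9, 11, 15, 16, 17, 10, 13]
(after j=9) arr = [3, 5, 2, 4, 8, 9, 11, 15, 16, 17, 10, 13]

[3, 5, 2, 4, 8, 9, 11, 15, 16, 17, 10, 13]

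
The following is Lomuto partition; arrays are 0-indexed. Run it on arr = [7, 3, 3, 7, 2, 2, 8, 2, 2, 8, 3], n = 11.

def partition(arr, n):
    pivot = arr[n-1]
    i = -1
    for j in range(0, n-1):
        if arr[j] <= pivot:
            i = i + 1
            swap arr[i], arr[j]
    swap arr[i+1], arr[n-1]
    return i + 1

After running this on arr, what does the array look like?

[3, 3, 2, 2, 2, 2, 3, 7, 7, 8, 8]

pivot = arr[10] = 3; i = -1
j=0: arr[0]=7 > 3 → no swap
j=1: arr[1]=3 ≤ 3 → i=0, swap arr[0],arr[1] → [3, 7, 3, 7, 2, 2, 8, 2, 2, 8, 3]
j=2: arr[2]=3 ≤ 3 → i=1, swap arr[1],arr[2] → [3, 3, 7, 7, 2, 2, 8, 2, 2, 8, 3]
j=3: arr[3]=7 > 3 → no swap
j=4: arr[4]=2 ≤ 3 → i=2, swap arr[2],arr[4] → [3, 3, 2, 7, 7, 2, 8, 2, 2, 8, 3]
j=5: arr[5]=2 ≤ 3 → i=3, swap arr[3],arr[5] → [3, 3, 2, 2, 7, 7, 8, 2, 2, 8, 3]
j=6: arr[6]=8 > 3 → no swap
j=7: arr[7]=2 ≤ 3 → i=4, swap arr[4],arr[7] → [3, 3, 2, 2, 2, 7, 8, 7, 2, 8, 3]
j=8: arr[8]=2 ≤ 3 → i=5, swap arr[5],arr[8] → [3, 3, 2, 2, 2, 2, 8, 7, 7, 8, 3]
j=9: arr[9]=8 > 3 → no swap
final swap arr[6],arr[10] → [3, 3, 2, 2, 2, 2, 3, 7, 7, 8, 8]; return 6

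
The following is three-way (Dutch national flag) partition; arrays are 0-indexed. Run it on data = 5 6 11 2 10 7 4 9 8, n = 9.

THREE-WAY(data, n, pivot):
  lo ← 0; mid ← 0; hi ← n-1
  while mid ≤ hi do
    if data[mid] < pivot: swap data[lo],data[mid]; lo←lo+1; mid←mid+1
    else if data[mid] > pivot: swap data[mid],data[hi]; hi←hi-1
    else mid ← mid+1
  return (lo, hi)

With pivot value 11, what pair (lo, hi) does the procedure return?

pivot = 11; lo=0, mid=0, hi=8
data[mid]=5<11: swap data[0],data[0]; lo=1,mid=1 → 5 6 11 2 10 7 4 9 8
data[mid]=6<11: swap data[1],data[1]; lo=2,mid=2 → 5 6 11 2 10 7 4 9 8
data[mid]=11=11: mid=3
data[mid]=2<11: swap data[2],data[3]; lo=3,mid=4 → 5 6 2 11 10 7 4 9 8
data[mid]=10<11: swap data[3],data[4]; lo=4,mid=5 → 5 6 2 10 11 7 4 9 8
data[mid]=7<11: swap data[4],data[5]; lo=5,mid=6 → 5 6 2 10 7 11 4 9 8
data[mid]=4<11: swap data[5],data[6]; lo=6,mid=7 → 5 6 2 10 7 4 11 9 8
data[mid]=9<11: swap data[6],data[7]; lo=7,mid=8 → 5 6 2 10 7 4 9 11 8
data[mid]=8<11: swap data[7],data[8]; lo=8,mid=9 → 5 6 2 10 7 4 9 8 11
end: lo=8, hi=8; data = 5 6 2 10 7 4 9 8 11

(8, 8)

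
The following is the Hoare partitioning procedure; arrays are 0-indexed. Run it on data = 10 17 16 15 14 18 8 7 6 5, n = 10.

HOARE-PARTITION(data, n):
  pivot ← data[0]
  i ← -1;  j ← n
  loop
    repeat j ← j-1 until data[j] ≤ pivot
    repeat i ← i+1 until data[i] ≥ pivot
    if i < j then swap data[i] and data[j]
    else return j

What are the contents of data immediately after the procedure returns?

pivot=10
j stops at 9 (5), i stops at 0 (10); swap ⇒ 5 17 16 15 14 18 8 7 6 10
j stops at 8 (6), i stops at 1 (17); swap ⇒ 5 6 16 15 14 18 8 7 17 10
j stops at 7 (7), i stops at 2 (16); swap ⇒ 5 6 7 15 14 18 8 16 17 10
j stops at 6 (8), i stops at 3 (15); swap ⇒ 5 6 7 8 14 18 15 16 17 10
j stops at 3, i stops at 4; i≥j ⇒ return 3. data=5 6 7 8 14 18 15 16 17 10

5 6 7 8 14 18 15 16 17 10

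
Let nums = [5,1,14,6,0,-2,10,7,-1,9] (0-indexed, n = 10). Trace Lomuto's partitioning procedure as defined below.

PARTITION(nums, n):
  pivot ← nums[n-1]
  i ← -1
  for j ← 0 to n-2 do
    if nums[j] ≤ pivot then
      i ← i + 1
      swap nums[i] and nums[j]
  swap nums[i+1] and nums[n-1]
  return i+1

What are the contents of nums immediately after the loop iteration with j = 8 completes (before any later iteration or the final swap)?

pivot = nums[9] = 9; i = -1
j=0: nums[0]=5 ≤ 9 → i=0, swap nums[0],nums[0] (no change) → [5,1,14,6,0,-2,10,7,-1,9]
j=1: nums[1]=1 ≤ 9 → i=1, swap nums[1],nums[1] (no change) → [5,1,14,6,0,-2,10,7,-1,9]
j=2: nums[2]=14 > 9 → no swap
j=3: nums[3]=6 ≤ 9 → i=2, swap nums[2],nums[3] → [5,1,6,14,0,-2,10,7,-1,9]
j=4: nums[4]=0 ≤ 9 → i=3, swap nums[3],nums[4] → [5,1,6,0,14,-2,10,7,-1,9]
j=5: nums[5]=-2 ≤ 9 → i=4, swap nums[4],nums[5] → [5,1,6,0,-2,14,10,7,-1,9]
j=6: nums[6]=10 > 9 → no swap
j=7: nums[7]=7 ≤ 9 → i=5, swap nums[5],nums[7] → [5,1,6,0,-2,7,10,14,-1,9]
j=8: nums[8]=-1 ≤ 9 → i=6, swap nums[6],nums[8] → [5,1,6,0,-2,7,-1,14,10,9]
(after j=8) nums = [5,1,6,0,-2,7,-1,14,10,9]

[5,1,6,0,-2,7,-1,14,10,9]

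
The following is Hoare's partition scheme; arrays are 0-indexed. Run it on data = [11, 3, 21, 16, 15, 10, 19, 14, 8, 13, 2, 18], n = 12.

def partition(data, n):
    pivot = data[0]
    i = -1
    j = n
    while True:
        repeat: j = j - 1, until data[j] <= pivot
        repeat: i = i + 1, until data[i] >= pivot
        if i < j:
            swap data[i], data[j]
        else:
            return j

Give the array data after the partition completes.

[2, 3, 8, 10, 15, 16, 19, 14, 21, 13, 11, 18]

pivot=11
j stops at 10 (2), i stops at 0 (11); swap ⇒ [2, 3, 21, 16, 15, 10, 19, 14, 8, 13, 11, 18]
j stops at 8 (8), i stops at 2 (21); swap ⇒ [2, 3, 8, 16, 15, 10, 19, 14, 21, 13, 11, 18]
j stops at 5 (10), i stops at 3 (16); swap ⇒ [2, 3, 8, 10, 15, 16, 19, 14, 21, 13, 11, 18]
j stops at 3, i stops at 4; i≥j ⇒ return 3. data=[2, 3, 8, 10, 15, 16, 19, 14, 21, 13, 11, 18]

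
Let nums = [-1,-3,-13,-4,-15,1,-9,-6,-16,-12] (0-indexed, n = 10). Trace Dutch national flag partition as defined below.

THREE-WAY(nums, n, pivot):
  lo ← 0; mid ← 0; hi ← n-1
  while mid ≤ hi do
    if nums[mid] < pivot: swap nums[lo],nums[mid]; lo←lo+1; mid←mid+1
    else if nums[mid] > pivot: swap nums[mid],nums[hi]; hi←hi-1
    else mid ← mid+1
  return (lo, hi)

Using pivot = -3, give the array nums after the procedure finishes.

[-12,-13,-4,-15,-16,-9,-6,-3,1,-1]

lo=0 mid=0 hi=9
-1>-3: swap(0,9), hi=8 ⇒ [-12,-3,-13,-4,-15,1,-9,-6,-16,-1]
-12<-3: swap(0,0), lo=1 mid=1 ⇒ [-12,-3,-13,-4,-15,1,-9,-6,-16,-1]
-3=-3: mid=2
-13<-3: swap(1,2), lo=2 mid=3 ⇒ [-12,-13,-3,-4,-15,1,-9,-6,-16,-1]
-4<-3: swap(2,3), lo=3 mid=4 ⇒ [-12,-13,-4,-3,-15,1,-9,-6,-16,-1]
-15<-3: swap(3,4), lo=4 mid=5 ⇒ [-12,-13,-4,-15,-3,1,-9,-6,-16,-1]
1>-3: swap(5,8), hi=7 ⇒ [-12,-13,-4,-15,-3,-16,-9,-6,1,-1]
-16<-3: swap(4,5), lo=5 mid=6 ⇒ [-12,-13,-4,-15,-16,-3,-9,-6,1,-1]
-9<-3: swap(5,6), lo=6 mid=7 ⇒ [-12,-13,-4,-15,-16,-9,-3,-6,1,-1]
-6<-3: swap(6,7), lo=7 mid=8 ⇒ [-12,-13,-4,-15,-16,-9,-6,-3,1,-1]
done. lo=7 hi=7; nums=[-12,-13,-4,-15,-16,-9,-6,-3,1,-1]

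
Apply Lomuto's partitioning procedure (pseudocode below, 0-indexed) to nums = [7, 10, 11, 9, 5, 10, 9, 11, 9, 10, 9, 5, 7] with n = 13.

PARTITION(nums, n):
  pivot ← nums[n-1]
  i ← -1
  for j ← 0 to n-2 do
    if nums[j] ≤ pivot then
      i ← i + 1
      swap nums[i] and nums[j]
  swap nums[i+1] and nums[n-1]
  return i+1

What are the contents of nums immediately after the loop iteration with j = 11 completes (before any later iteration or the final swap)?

[7, 5, 5, 9, 10, 10, 9, 11, 9, 10, 9, 11, 7]

pivot = nums[12] = 7; i = -1
j=0: nums[0]=7 ≤ 7 → i=0, swap nums[0],nums[0] (no change) → [7, 10, 11, 9, 5, 10, 9, 11, 9, 10, 9, 5, 7]
j=1: nums[1]=10 > 7 → no swap
j=2: nums[2]=11 > 7 → no swap
j=3: nums[3]=9 > 7 → no swap
j=4: nums[4]=5 ≤ 7 → i=1, swap nums[1],nums[4] → [7, 5, 11, 9, 10, 10, 9, 11, 9, 10, 9, 5, 7]
j=5: nums[5]=10 > 7 → no swap
j=6: nums[6]=9 > 7 → no swap
j=7: nums[7]=11 > 7 → no swap
j=8: nums[8]=9 > 7 → no swap
j=9: nums[9]=10 > 7 → no swap
j=10: nums[10]=9 > 7 → no swap
j=11: nums[11]=5 ≤ 7 → i=2, swap nums[2],nums[11] → [7, 5, 5, 9, 10, 10, 9, 11, 9, 10, 9, 11, 7]
(after j=11) nums = [7, 5, 5, 9, 10, 10, 9, 11, 9, 10, 9, 11, 7]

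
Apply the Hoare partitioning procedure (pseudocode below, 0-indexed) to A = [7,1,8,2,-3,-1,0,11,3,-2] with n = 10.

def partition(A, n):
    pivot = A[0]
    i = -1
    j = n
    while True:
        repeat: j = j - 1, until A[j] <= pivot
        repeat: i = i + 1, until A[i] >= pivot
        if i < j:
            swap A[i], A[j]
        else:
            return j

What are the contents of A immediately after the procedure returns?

[-2,1,3,2,-3,-1,0,11,8,7]

pivot=7
j stops at 9 (-2), i stops at 0 (7); swap ⇒ [-2,1,8,2,-3,-1,0,11,3,7]
j stops at 8 (3), i stops at 2 (8); swap ⇒ [-2,1,3,2,-3,-1,0,11,8,7]
j stops at 6, i stops at 7; i≥j ⇒ return 6. A=[-2,1,3,2,-3,-1,0,11,8,7]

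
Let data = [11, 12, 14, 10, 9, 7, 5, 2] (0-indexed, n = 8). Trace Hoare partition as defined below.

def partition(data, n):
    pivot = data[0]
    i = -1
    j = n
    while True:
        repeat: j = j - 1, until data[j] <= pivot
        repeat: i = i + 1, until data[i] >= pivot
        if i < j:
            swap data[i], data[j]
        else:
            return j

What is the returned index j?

pivot=11
j stops at 7 (2), i stops at 0 (11); swap ⇒ [2, 12, 14, 10, 9, 7, 5, 11]
j stops at 6 (5), i stops at 1 (12); swap ⇒ [2, 5, 14, 10, 9, 7, 12, 11]
j stops at 5 (7), i stops at 2 (14); swap ⇒ [2, 5, 7, 10, 9, 14, 12, 11]
j stops at 4, i stops at 5; i≥j ⇒ return 4. data=[2, 5, 7, 10, 9, 14, 12, 11]

4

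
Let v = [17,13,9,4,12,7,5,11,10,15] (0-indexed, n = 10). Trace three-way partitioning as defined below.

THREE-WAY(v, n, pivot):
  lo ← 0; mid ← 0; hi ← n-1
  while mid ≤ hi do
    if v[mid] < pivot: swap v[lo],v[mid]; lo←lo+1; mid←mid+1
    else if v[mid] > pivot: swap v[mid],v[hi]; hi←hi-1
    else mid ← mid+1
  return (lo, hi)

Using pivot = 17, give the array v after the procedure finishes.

[13,9,4,12,7,5,11,10,15,17]

lo=0 mid=0 hi=9
17=17: mid=1
13<17: swap(0,1), lo=1 mid=2 ⇒ [13,17,9,4,12,7,5,11,10,15]
9<17: swap(1,2), lo=2 mid=3 ⇒ [13,9,17,4,12,7,5,11,10,15]
4<17: swap(2,3), lo=3 mid=4 ⇒ [13,9,4,17,12,7,5,11,10,15]
12<17: swap(3,4), lo=4 mid=5 ⇒ [13,9,4,12,17,7,5,11,10,15]
7<17: swap(4,5), lo=5 mid=6 ⇒ [13,9,4,12,7,17,5,11,10,15]
5<17: swap(5,6), lo=6 mid=7 ⇒ [13,9,4,12,7,5,17,11,10,15]
11<17: swap(6,7), lo=7 mid=8 ⇒ [13,9,4,12,7,5,11,17,10,15]
10<17: swap(7,8), lo=8 mid=9 ⇒ [13,9,4,12,7,5,11,10,17,15]
15<17: swap(8,9), lo=9 mid=10 ⇒ [13,9,4,12,7,5,11,10,15,17]
done. lo=9 hi=9; v=[13,9,4,12,7,5,11,10,15,17]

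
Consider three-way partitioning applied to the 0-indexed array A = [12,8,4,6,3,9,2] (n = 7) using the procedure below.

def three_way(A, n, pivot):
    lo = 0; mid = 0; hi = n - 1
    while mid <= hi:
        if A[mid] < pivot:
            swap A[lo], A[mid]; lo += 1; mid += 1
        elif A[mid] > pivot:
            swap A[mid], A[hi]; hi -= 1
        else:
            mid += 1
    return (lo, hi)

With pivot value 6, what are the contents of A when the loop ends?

[2,3,4,6,9,8,12]

pivot = 6; lo=0, mid=0, hi=6
A[mid]=12>6: swap A[0],A[6]; hi=5 → [2,8,4,6,3,9,12]
A[mid]=2<6: swap A[0],A[0]; lo=1,mid=1 → [2,8,4,6,3,9,12]
A[mid]=8>6: swap A[1],A[5]; hi=4 → [2,9,4,6,3,8,12]
A[mid]=9>6: swap A[1],A[4]; hi=3 → [2,3,4,6,9,8,12]
A[mid]=3<6: swap A[1],A[1]; lo=2,mid=2 → [2,3,4,6,9,8,12]
A[mid]=4<6: swap A[2],A[2]; lo=3,mid=3 → [2,3,4,6,9,8,12]
A[mid]=6=6: mid=4
end: lo=3, hi=3; A = [2,3,4,6,9,8,12]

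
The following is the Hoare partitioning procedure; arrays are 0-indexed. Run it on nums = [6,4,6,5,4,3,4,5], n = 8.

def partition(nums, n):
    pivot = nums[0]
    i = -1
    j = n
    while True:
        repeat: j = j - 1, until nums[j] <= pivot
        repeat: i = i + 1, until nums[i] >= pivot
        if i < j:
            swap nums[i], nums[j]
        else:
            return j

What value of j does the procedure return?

5

pivot=6
j stops at 7 (5), i stops at 0 (6); swap ⇒ [5,4,6,5,4,3,4,6]
j stops at 6 (4), i stops at 2 (6); swap ⇒ [5,4,4,5,4,3,6,6]
j stops at 5, i stops at 6; i≥j ⇒ return 5. nums=[5,4,4,5,4,3,6,6]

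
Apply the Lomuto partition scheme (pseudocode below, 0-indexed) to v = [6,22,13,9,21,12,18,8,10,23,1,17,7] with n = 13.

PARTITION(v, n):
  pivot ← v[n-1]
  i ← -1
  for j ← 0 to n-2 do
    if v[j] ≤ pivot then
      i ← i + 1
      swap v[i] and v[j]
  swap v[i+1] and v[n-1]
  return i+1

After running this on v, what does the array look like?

[6,1,7,9,21,12,18,8,10,23,22,17,13]

pivot = v[12] = 7; i = -1
j=0: v[0]=6 ≤ 7 → i=0, swap v[0],v[0] (no change) → [6,22,13,9,21,12,18,8,10,23,1,17,7]
j=1: v[1]=22 > 7 → no swap
j=2: v[2]=13 > 7 → no swap
j=3: v[3]=9 > 7 → no swap
j=4: v[4]=21 > 7 → no swap
j=5: v[5]=12 > 7 → no swap
j=6: v[6]=18 > 7 → no swap
j=7: v[7]=8 > 7 → no swap
j=8: v[8]=10 > 7 → no swap
j=9: v[9]=23 > 7 → no swap
j=10: v[10]=1 ≤ 7 → i=1, swap v[1],v[10] → [6,1,13,9,21,12,18,8,10,23,22,17,7]
j=11: v[11]=17 > 7 → no swap
final swap v[2],v[12] → [6,1,7,9,21,12,18,8,10,23,22,17,13]; return 2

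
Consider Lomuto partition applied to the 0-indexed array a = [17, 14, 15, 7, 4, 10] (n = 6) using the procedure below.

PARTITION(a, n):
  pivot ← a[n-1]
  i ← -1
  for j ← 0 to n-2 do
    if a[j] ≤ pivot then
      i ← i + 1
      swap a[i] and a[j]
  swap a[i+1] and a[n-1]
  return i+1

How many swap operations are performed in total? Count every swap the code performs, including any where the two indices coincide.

3

pivot = a[5] = 10; i = -1
j=0: a[0]=17 > 10 → no swap
j=1: a[1]=14 > 10 → no swap
j=2: a[2]=15 > 10 → no swap
j=3: a[3]=7 ≤ 10 → i=0, swap a[0],a[3] → [7, 14, 15, 17, 4, 10]
j=4: a[4]=4 ≤ 10 → i=1, swap a[1],a[4] → [7, 4, 15, 17, 14, 10]
final swap a[2],a[5] → [7, 4, 10, 17, 14, 15]; return 2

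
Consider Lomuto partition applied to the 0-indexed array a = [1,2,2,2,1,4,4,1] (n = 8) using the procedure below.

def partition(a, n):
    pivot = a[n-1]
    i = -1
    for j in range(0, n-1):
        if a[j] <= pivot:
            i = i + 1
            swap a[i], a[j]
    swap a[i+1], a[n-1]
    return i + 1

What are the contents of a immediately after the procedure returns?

pivot=1, i=-1
j=0: 1≤1, i=0, swap(0,0) ⇒ [1,2,2,2,1,4,4,1]
j=1: 2>1, skip
j=2: 2>1, skip
j=3: 2>1, skip
j=4: 1≤1, i=1, swap(1,4) ⇒ [1,1,2,2,2,4,4,1]
j=5: 4>1, skip
j=6: 4>1, skip
swap(2,7) ⇒ [1,1,1,2,2,4,4,2]; return 2

[1,1,1,2,2,4,4,2]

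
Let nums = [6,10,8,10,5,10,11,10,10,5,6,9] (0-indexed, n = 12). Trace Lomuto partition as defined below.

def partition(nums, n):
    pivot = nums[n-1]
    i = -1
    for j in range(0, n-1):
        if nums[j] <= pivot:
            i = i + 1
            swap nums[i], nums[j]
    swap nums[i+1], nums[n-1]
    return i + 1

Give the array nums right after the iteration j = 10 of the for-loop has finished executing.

[6,8,5,5,6,10,11,10,10,10,10,9]

pivot = nums[11] = 9; i = -1
j=0: nums[0]=6 ≤ 9 → i=0, swap nums[0],nums[0] (no change) → [6,10,8,10,5,10,11,10,10,5,6,9]
j=1: nums[1]=10 > 9 → no swap
j=2: nums[2]=8 ≤ 9 → i=1, swap nums[1],nums[2] → [6,8,10,10,5,10,11,10,10,5,6,9]
j=3: nums[3]=10 > 9 → no swap
j=4: nums[4]=5 ≤ 9 → i=2, swap nums[2],nums[4] → [6,8,5,10,10,10,11,10,10,5,6,9]
j=5: nums[5]=10 > 9 → no swap
j=6: nums[6]=11 > 9 → no swap
j=7: nums[7]=10 > 9 → no swap
j=8: nums[8]=10 > 9 → no swap
j=9: nums[9]=5 ≤ 9 → i=3, swap nums[3],nums[9] → [6,8,5,5,10,10,11,10,10,10,6,9]
j=10: nums[10]=6 ≤ 9 → i=4, swap nums[4],nums[10] → [6,8,5,5,6,10,11,10,10,10,10,9]
(after j=10) nums = [6,8,5,5,6,10,11,10,10,10,10,9]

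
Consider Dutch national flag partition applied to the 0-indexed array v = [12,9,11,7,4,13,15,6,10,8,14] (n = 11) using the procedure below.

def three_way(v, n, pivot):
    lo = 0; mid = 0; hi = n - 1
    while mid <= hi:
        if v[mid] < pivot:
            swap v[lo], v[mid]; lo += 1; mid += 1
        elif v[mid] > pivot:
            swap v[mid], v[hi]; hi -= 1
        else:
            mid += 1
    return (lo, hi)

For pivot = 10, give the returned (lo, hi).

(5, 5)

lo=0 mid=0 hi=10
12>10: swap(0,10), hi=9 ⇒ [14,9,11,7,4,13,15,6,10,8,12]
14>10: swap(0,9), hi=8 ⇒ [8,9,11,7,4,13,15,6,10,14,12]
8<10: swap(0,0), lo=1 mid=1 ⇒ [8,9,11,7,4,13,15,6,10,14,12]
9<10: swap(1,1), lo=2 mid=2 ⇒ [8,9,11,7,4,13,15,6,10,14,12]
11>10: swap(2,8), hi=7 ⇒ [8,9,10,7,4,13,15,6,11,14,12]
10=10: mid=3
7<10: swap(2,3), lo=3 mid=4 ⇒ [8,9,7,10,4,13,15,6,11,14,12]
4<10: swap(3,4), lo=4 mid=5 ⇒ [8,9,7,4,10,13,15,6,11,14,12]
13>10: swap(5,7), hi=6 ⇒ [8,9,7,4,10,6,15,13,11,14,12]
6<10: swap(4,5), lo=5 mid=6 ⇒ [8,9,7,4,6,10,15,13,11,14,12]
15>10: swap(6,6), hi=5 ⇒ [8,9,7,4,6,10,15,13,11,14,12]
done. lo=5 hi=5; v=[8,9,7,4,6,10,15,13,11,14,12]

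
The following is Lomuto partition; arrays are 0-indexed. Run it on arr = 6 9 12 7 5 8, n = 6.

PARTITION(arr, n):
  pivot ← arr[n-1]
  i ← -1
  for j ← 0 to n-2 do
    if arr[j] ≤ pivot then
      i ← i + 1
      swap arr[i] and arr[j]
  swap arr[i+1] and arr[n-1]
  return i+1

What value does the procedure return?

3

pivot = arr[5] = 8; i = -1
j=0: arr[0]=6 ≤ 8 → i=0, swap arr[0],arr[0] (no change) → 6 9 12 7 5 8
j=1: arr[1]=9 > 8 → no swap
j=2: arr[2]=12 > 8 → no swap
j=3: arr[3]=7 ≤ 8 → i=1, swap arr[1],arr[3] → 6 7 12 9 5 8
j=4: arr[4]=5 ≤ 8 → i=2, swap arr[2],arr[4] → 6 7 5 9 12 8
final swap arr[3],arr[5] → 6 7 5 8 12 9; return 3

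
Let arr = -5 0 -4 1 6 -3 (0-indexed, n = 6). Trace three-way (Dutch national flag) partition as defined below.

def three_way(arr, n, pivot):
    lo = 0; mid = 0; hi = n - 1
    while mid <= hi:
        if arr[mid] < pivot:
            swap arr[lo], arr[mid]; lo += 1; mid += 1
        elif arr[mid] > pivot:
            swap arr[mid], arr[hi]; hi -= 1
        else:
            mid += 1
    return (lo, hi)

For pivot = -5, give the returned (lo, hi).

(0, 0)

lo=0 mid=0 hi=5
-5=-5: mid=1
0>-5: swap(1,5), hi=4 ⇒ -5 -3 -4 1 6 0
-3>-5: swap(1,4), hi=3 ⇒ -5 6 -4 1 -3 0
6>-5: swap(1,3), hi=2 ⇒ -5 1 -4 6 -3 0
1>-5: swap(1,2), hi=1 ⇒ -5 -4 1 6 -3 0
-4>-5: swap(1,1), hi=0 ⇒ -5 -4 1 6 -3 0
done. lo=0 hi=0; arr=-5 -4 1 6 -3 0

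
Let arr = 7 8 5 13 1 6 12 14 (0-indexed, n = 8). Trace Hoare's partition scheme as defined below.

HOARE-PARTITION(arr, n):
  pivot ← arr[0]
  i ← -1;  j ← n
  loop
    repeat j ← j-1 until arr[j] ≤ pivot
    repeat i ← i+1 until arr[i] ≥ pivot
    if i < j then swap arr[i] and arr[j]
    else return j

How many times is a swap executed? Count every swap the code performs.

pivot = arr[0] = 7; i = -1, j = 8
j→5 (arr[5]=6≤7), i→0 (arr[0]=7≥7); i<j, swap → 6 8 5 13 1 7 12 14
j→4 (arr[4]=1≤7), i→1 (arr[1]=8≥7); i<j, swap → 6 1 5 13 8 7 12 14
j→2, i→3; i≥j, return j=2. arr = 6 1 5 13 8 7 12 14

2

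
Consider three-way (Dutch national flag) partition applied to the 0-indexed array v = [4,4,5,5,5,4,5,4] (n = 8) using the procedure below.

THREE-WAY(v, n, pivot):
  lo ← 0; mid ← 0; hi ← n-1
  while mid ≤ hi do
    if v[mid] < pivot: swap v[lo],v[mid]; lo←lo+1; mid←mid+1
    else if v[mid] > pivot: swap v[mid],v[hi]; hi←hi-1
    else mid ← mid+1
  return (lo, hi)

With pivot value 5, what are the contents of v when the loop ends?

[4,4,4,4,5,5,5,5]

pivot = 5; lo=0, mid=0, hi=7
v[mid]=4<5: swap v[0],v[0]; lo=1,mid=1 → [4,4,5,5,5,4,5,4]
v[mid]=4<5: swap v[1],v[1]; lo=2,mid=2 → [4,4,5,5,5,4,5,4]
v[mid]=5=5: mid=3
v[mid]=5=5: mid=4
v[mid]=5=5: mid=5
v[mid]=4<5: swap v[2],v[5]; lo=3,mid=6 → [4,4,4,5,5,5,5,4]
v[mid]=5=5: mid=7
v[mid]=4<5: swap v[3],v[7]; lo=4,mid=8 → [4,4,4,4,5,5,5,5]
end: lo=4, hi=7; v = [4,4,4,4,5,5,5,5]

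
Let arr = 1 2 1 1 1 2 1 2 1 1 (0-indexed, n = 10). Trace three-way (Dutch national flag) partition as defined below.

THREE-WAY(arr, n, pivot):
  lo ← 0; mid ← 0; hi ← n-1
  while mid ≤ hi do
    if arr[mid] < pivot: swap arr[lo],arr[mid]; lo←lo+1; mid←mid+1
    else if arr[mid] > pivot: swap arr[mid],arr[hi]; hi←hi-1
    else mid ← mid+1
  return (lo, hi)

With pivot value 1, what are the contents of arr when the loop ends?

1 1 1 1 1 1 1 2 2 2

lo=0 mid=0 hi=9
1=1: mid=1
2>1: swap(1,9), hi=8 ⇒ 1 1 1 1 1 2 1 2 1 2
1=1: mid=2
1=1: mid=3
1=1: mid=4
1=1: mid=5
2>1: swap(5,8), hi=7 ⇒ 1 1 1 1 1 1 1 2 2 2
1=1: mid=6
1=1: mid=7
2>1: swap(7,7), hi=6 ⇒ 1 1 1 1 1 1 1 2 2 2
done. lo=0 hi=6; arr=1 1 1 1 1 1 1 2 2 2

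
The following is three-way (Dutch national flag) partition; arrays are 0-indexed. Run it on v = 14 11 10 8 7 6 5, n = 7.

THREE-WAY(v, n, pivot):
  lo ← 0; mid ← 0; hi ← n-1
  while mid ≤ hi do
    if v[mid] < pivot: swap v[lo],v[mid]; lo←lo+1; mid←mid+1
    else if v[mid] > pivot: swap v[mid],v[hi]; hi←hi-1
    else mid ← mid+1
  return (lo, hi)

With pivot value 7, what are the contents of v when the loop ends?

5 6 7 8 10 11 14

lo=0 mid=0 hi=6
14>7: swap(0,6), hi=5 ⇒ 5 11 10 8 7 6 14
5<7: swap(0,0), lo=1 mid=1 ⇒ 5 11 10 8 7 6 14
11>7: swap(1,5), hi=4 ⇒ 5 6 10 8 7 11 14
6<7: swap(1,1), lo=2 mid=2 ⇒ 5 6 10 8 7 11 14
10>7: swap(2,4), hi=3 ⇒ 5 6 7 8 10 11 14
7=7: mid=3
8>7: swap(3,3), hi=2 ⇒ 5 6 7 8 10 11 14
done. lo=2 hi=2; v=5 6 7 8 10 11 14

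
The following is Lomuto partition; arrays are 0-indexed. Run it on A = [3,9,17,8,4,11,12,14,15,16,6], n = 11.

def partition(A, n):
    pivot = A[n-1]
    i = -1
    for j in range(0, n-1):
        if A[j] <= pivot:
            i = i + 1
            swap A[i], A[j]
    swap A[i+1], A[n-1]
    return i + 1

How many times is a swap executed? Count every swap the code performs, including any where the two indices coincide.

3

pivot=6, i=-1
j=0: 3≤6, i=0, swap(0,0) ⇒ [3,9,17,8,4,11,12,14,15,16,6]
j=1: 9>6, skip
j=2: 17>6, skip
j=3: 8>6, skip
j=4: 4≤6, i=1, swap(1,4) ⇒ [3,4,17,8,9,11,12,14,15,16,6]
j=5: 11>6, skip
j=6: 12>6, skip
j=7: 14>6, skip
j=8: 15>6, skip
j=9: 16>6, skip
swap(2,10) ⇒ [3,4,6,8,9,11,12,14,15,16,17]; return 2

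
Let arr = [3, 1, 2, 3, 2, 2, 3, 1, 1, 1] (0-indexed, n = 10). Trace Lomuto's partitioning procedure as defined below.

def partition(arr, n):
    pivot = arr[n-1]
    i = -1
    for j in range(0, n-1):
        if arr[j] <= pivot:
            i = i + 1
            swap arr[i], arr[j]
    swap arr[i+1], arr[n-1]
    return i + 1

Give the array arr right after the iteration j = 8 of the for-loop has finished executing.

pivot = arr[9] = 1; i = -1
j=0: arr[0]=3 > 1 → no swap
j=1: arr[1]=1 ≤ 1 → i=0, swap arr[0],arr[1] → [1, 3, 2, 3, 2, 2, 3, 1, 1, 1]
j=2: arr[2]=2 > 1 → no swap
j=3: arr[3]=3 > 1 → no swap
j=4: arr[4]=2 > 1 → no swap
j=5: arr[5]=2 > 1 → no swap
j=6: arr[6]=3 > 1 → no swap
j=7: arr[7]=1 ≤ 1 → i=1, swap arr[1],arr[7] → [1, 1, 2, 3, 2, 2, 3, 3, 1, 1]
j=8: arr[8]=1 ≤ 1 → i=2, swap arr[2],arr[8] → [1, 1, 1, 3, 2, 2, 3, 3, 2, 1]
(after j=8) arr = [1, 1, 1, 3, 2, 2, 3, 3, 2, 1]

[1, 1, 1, 3, 2, 2, 3, 3, 2, 1]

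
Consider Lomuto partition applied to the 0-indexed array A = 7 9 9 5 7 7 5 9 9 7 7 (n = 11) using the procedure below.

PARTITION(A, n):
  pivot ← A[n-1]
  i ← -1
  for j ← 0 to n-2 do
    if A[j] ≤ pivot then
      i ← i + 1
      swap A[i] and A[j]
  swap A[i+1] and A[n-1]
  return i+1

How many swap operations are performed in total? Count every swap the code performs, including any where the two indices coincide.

pivot = A[10] = 7; i = -1
j=0: A[0]=7 ≤ 7 → i=0, swap A[0],A[0] (no change) → 7 9 9 5 7 7 5 9 9 7 7
j=1: A[1]=9 > 7 → no swap
j=2: A[2]=9 > 7 → no swap
j=3: A[3]=5 ≤ 7 → i=1, swap A[1],A[3] → 7 5 9 9 7 7 5 9 9 7 7
j=4: A[4]=7 ≤ 7 → i=2, swap A[2],A[4] → 7 5 7 9 9 7 5 9 9 7 7
j=5: A[5]=7 ≤ 7 → i=3, swap A[3],A[5] → 7 5 7 7 9 9 5 9 9 7 7
j=6: A[6]=5 ≤ 7 → i=4, swap A[4],A[6] → 7 5 7 7 5 9 9 9 9 7 7
j=7: A[7]=9 > 7 → no swap
j=8: A[8]=9 > 7 → no swap
j=9: A[9]=7 ≤ 7 → i=5, swap A[5],A[9] → 7 5 7 7 5 7 9 9 9 9 7
final swap A[6],A[10] → 7 5 7 7 5 7 7 9 9 9 9; return 6

7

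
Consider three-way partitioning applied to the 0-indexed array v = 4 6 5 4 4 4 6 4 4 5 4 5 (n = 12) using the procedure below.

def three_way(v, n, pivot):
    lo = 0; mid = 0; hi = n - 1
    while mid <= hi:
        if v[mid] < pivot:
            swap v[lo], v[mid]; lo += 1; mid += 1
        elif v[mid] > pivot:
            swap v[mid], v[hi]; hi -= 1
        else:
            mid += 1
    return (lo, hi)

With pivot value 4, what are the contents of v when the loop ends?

lo=0 mid=0 hi=11
4=4: mid=1
6>4: swap(1,11), hi=10 ⇒ 4 5 5 4 4 4 6 4 4 5 4 6
5>4: swap(1,10), hi=9 ⇒ 4 4 5 4 4 4 6 4 4 5 5 6
4=4: mid=2
5>4: swap(2,9), hi=8 ⇒ 4 4 5 4 4 4 6 4 4 5 5 6
5>4: swap(2,8), hi=7 ⇒ 4 4 4 4 4 4 6 4 5 5 5 6
4=4: mid=3
4=4: mid=4
4=4: mid=5
4=4: mid=6
6>4: swap(6,7), hi=6 ⇒ 4 4 4 4 4 4 4 6 5 5 5 6
4=4: mid=7
done. lo=0 hi=6; v=4 4 4 4 4 4 4 6 5 5 5 6

4 4 4 4 4 4 4 6 5 5 5 6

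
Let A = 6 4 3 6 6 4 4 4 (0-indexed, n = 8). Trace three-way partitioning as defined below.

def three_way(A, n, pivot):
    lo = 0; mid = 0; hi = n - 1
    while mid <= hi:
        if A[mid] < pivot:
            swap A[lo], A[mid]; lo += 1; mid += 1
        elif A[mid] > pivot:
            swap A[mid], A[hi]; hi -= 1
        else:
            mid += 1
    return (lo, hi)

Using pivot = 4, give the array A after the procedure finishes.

3 4 4 4 4 6 6 6

pivot = 4; lo=0, mid=0, hi=7
A[mid]=6>4: swap A[0],A[7]; hi=6 → 4 4 3 6 6 4 4 6
A[mid]=4=4: mid=1
A[mid]=4=4: mid=2
A[mid]=3<4: swap A[0],A[2]; lo=1,mid=3 → 3 4 4 6 6 4 4 6
A[mid]=6>4: swap A[3],A[6]; hi=5 → 3 4 4 4 6 4 6 6
A[mid]=4=4: mid=4
A[mid]=6>4: swap A[4],A[5]; hi=4 → 3 4 4 4 4 6 6 6
A[mid]=4=4: mid=5
end: lo=1, hi=4; A = 3 4 4 4 4 6 6 6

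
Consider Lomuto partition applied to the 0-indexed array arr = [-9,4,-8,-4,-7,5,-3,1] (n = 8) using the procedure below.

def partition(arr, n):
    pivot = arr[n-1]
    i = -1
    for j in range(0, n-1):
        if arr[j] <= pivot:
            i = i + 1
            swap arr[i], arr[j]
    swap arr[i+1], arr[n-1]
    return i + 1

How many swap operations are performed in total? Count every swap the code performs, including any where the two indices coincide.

6

pivot = arr[7] = 1; i = -1
j=0: arr[0]=-9 ≤ 1 → i=0, swap arr[0],arr[0] (no change) → [-9,4,-8,-4,-7,5,-3,1]
j=1: arr[1]=4 > 1 → no swap
j=2: arr[2]=-8 ≤ 1 → i=1, swap arr[1],arr[2] → [-9,-8,4,-4,-7,5,-3,1]
j=3: arr[3]=-4 ≤ 1 → i=2, swap arr[2],arr[3] → [-9,-8,-4,4,-7,5,-3,1]
j=4: arr[4]=-7 ≤ 1 → i=3, swap arr[3],arr[4] → [-9,-8,-4,-7,4,5,-3,1]
j=5: arr[5]=5 > 1 → no swap
j=6: arr[6]=-3 ≤ 1 → i=4, swap arr[4],arr[6] → [-9,-8,-4,-7,-3,5,4,1]
final swap arr[5],arr[7] → [-9,-8,-4,-7,-3,1,4,5]; return 5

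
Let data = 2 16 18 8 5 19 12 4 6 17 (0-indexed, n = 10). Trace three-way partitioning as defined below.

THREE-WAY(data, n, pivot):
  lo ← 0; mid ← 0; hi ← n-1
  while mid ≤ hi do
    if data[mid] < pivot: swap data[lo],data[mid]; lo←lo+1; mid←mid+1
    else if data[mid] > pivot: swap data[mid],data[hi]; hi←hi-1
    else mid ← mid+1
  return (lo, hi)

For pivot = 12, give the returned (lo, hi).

pivot = 12; lo=0, mid=0, hi=9
data[mid]=2<12: swap data[0],data[0]; lo=1,mid=1 → 2 16 18 8 5 19 12 4 6 17
data[mid]=16>12: swap data[1],data[9]; hi=8 → 2 17 18 8 5 19 12 4 6 16
data[mid]=17>12: swap data[1],data[8]; hi=7 → 2 6 18 8 5 19 12 4 17 16
data[mid]=6<12: swap data[1],data[1]; lo=2,mid=2 → 2 6 18 8 5 19 12 4 17 16
data[mid]=18>12: swap data[2],data[7]; hi=6 → 2 6 4 8 5 19 12 18 17 16
data[mid]=4<12: swap data[2],data[2]; lo=3,mid=3 → 2 6 4 8 5 19 12 18 17 16
data[mid]=8<12: swap data[3],data[3]; lo=4,mid=4 → 2 6 4 8 5 19 12 18 17 16
data[mid]=5<12: swap data[4],data[4]; lo=5,mid=5 → 2 6 4 8 5 19 12 18 17 16
data[mid]=19>12: swap data[5],data[6]; hi=5 → 2 6 4 8 5 12 19 18 17 16
data[mid]=12=12: mid=6
end: lo=5, hi=5; data = 2 6 4 8 5 12 19 18 17 16

(5, 5)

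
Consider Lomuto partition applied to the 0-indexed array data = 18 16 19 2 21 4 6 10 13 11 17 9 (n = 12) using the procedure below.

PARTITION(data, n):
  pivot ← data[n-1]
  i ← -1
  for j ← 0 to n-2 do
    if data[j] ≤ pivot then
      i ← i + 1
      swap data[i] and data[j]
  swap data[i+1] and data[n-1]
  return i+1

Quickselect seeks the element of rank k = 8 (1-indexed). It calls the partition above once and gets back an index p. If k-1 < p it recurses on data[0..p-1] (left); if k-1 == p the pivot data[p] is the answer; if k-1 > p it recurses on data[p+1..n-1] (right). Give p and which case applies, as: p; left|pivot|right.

3; right

pivot = data[11] = 9; i = -1
j=0: data[0]=18 > 9 → no swap
j=1: data[1]=16 > 9 → no swap
j=2: data[2]=19 > 9 → no swap
j=3: data[3]=2 ≤ 9 → i=0, swap data[0],data[3] → 2 16 19 18 21 4 6 10 13 11 17 9
j=4: data[4]=21 > 9 → no swap
j=5: data[5]=4 ≤ 9 → i=1, swap data[1],data[5] → 2 4 19 18 21 16 6 10 13 11 17 9
j=6: data[6]=6 ≤ 9 → i=2, swap data[2],data[6] → 2 4 6 18 21 16 19 10 13 11 17 9
j=7: data[7]=10 > 9 → no swap
j=8: data[8]=13 > 9 → no swap
j=9: data[9]=11 > 9 → no swap
j=10: data[10]=17 > 9 → no swap
final swap data[3],data[11] → 2 4 6 9 21 16 19 10 13 11 17 18; return 3
p = 3; k-1 = 7 > 3 ⇒ right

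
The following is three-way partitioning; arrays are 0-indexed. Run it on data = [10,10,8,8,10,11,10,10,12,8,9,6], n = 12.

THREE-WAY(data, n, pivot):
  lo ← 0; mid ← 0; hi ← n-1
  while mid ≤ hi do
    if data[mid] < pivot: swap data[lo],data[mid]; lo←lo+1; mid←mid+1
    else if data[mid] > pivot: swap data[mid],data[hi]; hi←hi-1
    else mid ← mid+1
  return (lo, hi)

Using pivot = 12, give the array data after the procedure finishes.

[10,10,8,8,10,11,10,10,8,9,6,12]

lo=0 mid=0 hi=11
10<12: swap(0,0), lo=1 mid=1 ⇒ [10,10,8,8,10,11,10,10,12,8,9,6]
10<12: swap(1,1), lo=2 mid=2 ⇒ [10,10,8,8,10,11,10,10,12,8,9,6]
8<12: swap(2,2), lo=3 mid=3 ⇒ [10,10,8,8,10,11,10,10,12,8,9,6]
8<12: swap(3,3), lo=4 mid=4 ⇒ [10,10,8,8,10,11,10,10,12,8,9,6]
10<12: swap(4,4), lo=5 mid=5 ⇒ [10,10,8,8,10,11,10,10,12,8,9,6]
11<12: swap(5,5), lo=6 mid=6 ⇒ [10,10,8,8,10,11,10,10,12,8,9,6]
10<12: swap(6,6), lo=7 mid=7 ⇒ [10,10,8,8,10,11,10,10,12,8,9,6]
10<12: swap(7,7), lo=8 mid=8 ⇒ [10,10,8,8,10,11,10,10,12,8,9,6]
12=12: mid=9
8<12: swap(8,9), lo=9 mid=10 ⇒ [10,10,8,8,10,11,10,10,8,12,9,6]
9<12: swap(9,10), lo=10 mid=11 ⇒ [10,10,8,8,10,11,10,10,8,9,12,6]
6<12: swap(10,11), lo=11 mid=12 ⇒ [10,10,8,8,10,11,10,10,8,9,6,12]
done. lo=11 hi=11; data=[10,10,8,8,10,11,10,10,8,9,6,12]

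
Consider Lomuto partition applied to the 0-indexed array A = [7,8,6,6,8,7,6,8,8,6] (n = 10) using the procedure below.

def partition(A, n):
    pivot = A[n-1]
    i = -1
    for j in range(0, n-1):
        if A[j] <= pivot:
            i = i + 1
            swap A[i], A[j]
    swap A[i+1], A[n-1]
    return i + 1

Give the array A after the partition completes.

pivot = A[9] = 6; i = -1
j=0: A[0]=7 > 6 → no swap
j=1: A[1]=8 > 6 → no swap
j=2: A[2]=6 ≤ 6 → i=0, swap A[0],A[2] → [6,8,7,6,8,7,6,8,8,6]
j=3: A[3]=6 ≤ 6 → i=1, swap A[1],A[3] → [6,6,7,8,8,7,6,8,8,6]
j=4: A[4]=8 > 6 → no swap
j=5: A[5]=7 > 6 → no swap
j=6: A[6]=6 ≤ 6 → i=2, swap A[2],A[6] → [6,6,6,8,8,7,7,8,8,6]
j=7: A[7]=8 > 6 → no swap
j=8: A[8]=8 > 6 → no swap
final swap A[3],A[9] → [6,6,6,6,8,7,7,8,8,8]; return 3

[6,6,6,6,8,7,7,8,8,8]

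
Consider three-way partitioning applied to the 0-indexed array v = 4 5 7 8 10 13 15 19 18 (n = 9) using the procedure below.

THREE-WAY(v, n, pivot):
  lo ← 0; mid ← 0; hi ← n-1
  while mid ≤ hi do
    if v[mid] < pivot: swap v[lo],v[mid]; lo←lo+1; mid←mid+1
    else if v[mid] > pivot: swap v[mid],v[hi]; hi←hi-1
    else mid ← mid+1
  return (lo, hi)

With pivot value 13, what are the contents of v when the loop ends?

lo=0 mid=0 hi=8
4<13: swap(0,0), lo=1 mid=1 ⇒ 4 5 7 8 10 13 15 19 18
5<13: swap(1,1), lo=2 mid=2 ⇒ 4 5 7 8 10 13 15 19 18
7<13: swap(2,2), lo=3 mid=3 ⇒ 4 5 7 8 10 13 15 19 18
8<13: swap(3,3), lo=4 mid=4 ⇒ 4 5 7 8 10 13 15 19 18
10<13: swap(4,4), lo=5 mid=5 ⇒ 4 5 7 8 10 13 15 19 18
13=13: mid=6
15>13: swap(6,8), hi=7 ⇒ 4 5 7 8 10 13 18 19 15
18>13: swap(6,7), hi=6 ⇒ 4 5 7 8 10 13 19 18 15
19>13: swap(6,6), hi=5 ⇒ 4 5 7 8 10 13 19 18 15
done. lo=5 hi=5; v=4 5 7 8 10 13 19 18 15

4 5 7 8 10 13 19 18 15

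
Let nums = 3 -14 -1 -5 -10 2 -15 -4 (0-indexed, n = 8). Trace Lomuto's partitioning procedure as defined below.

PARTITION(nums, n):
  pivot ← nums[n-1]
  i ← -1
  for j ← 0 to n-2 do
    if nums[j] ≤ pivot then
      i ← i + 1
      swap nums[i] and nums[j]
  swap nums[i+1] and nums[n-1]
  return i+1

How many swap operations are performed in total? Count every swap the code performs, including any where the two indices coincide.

pivot=-4, i=-1
j=0: 3>-4, skip
j=1: -14≤-4, i=0, swap(0,1) ⇒ -14 3 -1 -5 -10 2 -15 -4
j=2: -1>-4, skip
j=3: -5≤-4, i=1, swap(1,3) ⇒ -14 -5 -1 3 -10 2 -15 -4
j=4: -10≤-4, i=2, swap(2,4) ⇒ -14 -5 -10 3 -1 2 -15 -4
j=5: 2>-4, skip
j=6: -15≤-4, i=3, swap(3,6) ⇒ -14 -5 -10 -15 -1 2 3 -4
swap(4,7) ⇒ -14 -5 -10 -15 -4 2 3 -1; return 4

5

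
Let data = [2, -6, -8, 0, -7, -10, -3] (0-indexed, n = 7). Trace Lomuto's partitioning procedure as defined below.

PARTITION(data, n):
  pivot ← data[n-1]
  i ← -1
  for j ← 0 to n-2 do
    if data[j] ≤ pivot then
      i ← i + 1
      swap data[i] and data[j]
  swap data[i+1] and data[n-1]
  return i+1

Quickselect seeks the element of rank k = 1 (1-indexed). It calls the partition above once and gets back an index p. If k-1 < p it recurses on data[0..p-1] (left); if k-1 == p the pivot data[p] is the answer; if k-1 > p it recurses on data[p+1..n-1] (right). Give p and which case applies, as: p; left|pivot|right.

4; left

pivot = data[6] = -3; i = -1
j=0: data[0]=2 > -3 → no swap
j=1: data[1]=-6 ≤ -3 → i=0, swap data[0],data[1] → [-6, 2, -8, 0, -7, -10, -3]
j=2: data[2]=-8 ≤ -3 → i=1, swap data[1],data[2] → [-6, -8, 2, 0, -7, -10, -3]
j=3: data[3]=0 > -3 → no swap
j=4: data[4]=-7 ≤ -3 → i=2, swap data[2],data[4] → [-6, -8, -7, 0, 2, -10, -3]
j=5: data[5]=-10 ≤ -3 → i=3, swap data[3],data[5] → [-6, -8, -7, -10, 2, 0, -3]
final swap data[4],data[6] → [-6, -8, -7, -10, -3, 0, 2]; return 4
p = 4; k-1 = 0 < 4 ⇒ left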